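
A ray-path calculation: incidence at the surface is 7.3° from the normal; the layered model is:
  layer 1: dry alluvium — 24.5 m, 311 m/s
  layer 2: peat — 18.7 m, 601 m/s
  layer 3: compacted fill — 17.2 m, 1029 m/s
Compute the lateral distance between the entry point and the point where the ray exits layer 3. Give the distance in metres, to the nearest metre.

16 m

Apply Snell's law at each interface; in layer i the horizontal offset is hᵢ·tan θᵢ.
Layer 1: θ = 7.30°; offset = 24.5·tan 7.30° = 3.139 m.
Layer 2: sin θ = 601·sin 7.3°/311 = 0.2455, θ = 14.21°; offset = 18.7·tan 14.21° = 4.737 m.
Layer 3: sin θ = 1029·sin 7.3°/311 = 0.4204, θ = 24.86°; offset = 17.2·tan 24.86° = 7.970 m.
Summing the layer offsets gives 15.845 m.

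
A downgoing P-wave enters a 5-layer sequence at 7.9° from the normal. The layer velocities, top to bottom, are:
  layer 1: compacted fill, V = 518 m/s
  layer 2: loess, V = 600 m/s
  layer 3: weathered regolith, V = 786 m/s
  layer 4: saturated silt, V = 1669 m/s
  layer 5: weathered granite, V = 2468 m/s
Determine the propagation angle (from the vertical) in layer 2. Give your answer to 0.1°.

Ray parameter p = sin 7.9° / 518 = 2.6534e-04 s/m.
sin θ_2 = p·V_2 = 2.6534e-04 × 600 = 0.1592.
θ_2 = arcsin 0.1592 = 9.16°.

9.2°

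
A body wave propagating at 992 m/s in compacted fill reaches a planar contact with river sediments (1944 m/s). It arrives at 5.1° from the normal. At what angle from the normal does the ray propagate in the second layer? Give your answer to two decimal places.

Snell's law: sin θ₂ = (V₂/V₁)·sin θ₁ = (1944/992)·sin 5.1° = 0.1742.
θ₂ = sin⁻¹(0.1742) = 10.03° (from vertical).

10.03°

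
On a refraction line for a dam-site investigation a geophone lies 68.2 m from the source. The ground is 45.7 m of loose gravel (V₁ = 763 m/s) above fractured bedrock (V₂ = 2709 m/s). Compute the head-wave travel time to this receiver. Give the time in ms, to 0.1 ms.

t = x/V₂ + 2h·√(V₂²−V₁²)/(V₁V₂).
√(V₂²−V₁²) = √(2709²−763²) = 2599.3 m/s; delay term = 2·45.7·2599.3/(763·2709) = 0.11494 s.
t = 68.2/2709 + 0.11494 = 0.14012 s.

140.1 ms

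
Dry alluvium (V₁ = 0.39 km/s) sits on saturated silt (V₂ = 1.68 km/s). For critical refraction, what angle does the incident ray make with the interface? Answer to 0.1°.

76.6°

Critical incidence: sin θ_c = V₁/V₂ = 0.39/1.68 = 0.2321.
θ_c = arcsin 0.2321 = 13.42°.
Measured from the interface: 90° − 13.42° = 76.58°.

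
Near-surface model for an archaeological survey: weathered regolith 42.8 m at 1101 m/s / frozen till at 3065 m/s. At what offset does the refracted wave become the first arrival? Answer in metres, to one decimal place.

θ_c = arcsin(1101/3065) = 21.05°, so cos θ_c = 0.9333 and tᵢ = 2h cos θ_c/V₁ = 0.0726 s.
At crossover x/V₁ = x/V₂ + tᵢ ⇒ x = tᵢ/(1/V₁ − 1/V₂) = 0.07256/(9.0827e-04 − 3.2626e-04) = 124.67 m.

124.7 m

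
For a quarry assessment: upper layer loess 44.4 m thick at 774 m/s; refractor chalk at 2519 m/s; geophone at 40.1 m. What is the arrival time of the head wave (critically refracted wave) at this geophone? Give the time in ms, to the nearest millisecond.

t = x/V₂ + 2h·√(V₂²−V₁²)/(V₁V₂).
√(V₂²−V₁²) = √(2519²−774²) = 2397.1 m/s; delay term = 2·44.4·2397.1/(774·2519) = 0.10918 s.
t = 40.1/2519 + 0.10918 = 0.12510 s.

125 ms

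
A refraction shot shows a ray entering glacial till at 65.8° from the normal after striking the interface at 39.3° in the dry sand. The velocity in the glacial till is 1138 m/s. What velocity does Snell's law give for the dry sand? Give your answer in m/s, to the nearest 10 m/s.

Snell's law: sin 39.3°/V₁ = sin 65.8°/V₂.
V₁ = V₂·sin 39.3°/sin 65.8° = 1138 × 0.6944 = 790.23 m/s.

790 m/s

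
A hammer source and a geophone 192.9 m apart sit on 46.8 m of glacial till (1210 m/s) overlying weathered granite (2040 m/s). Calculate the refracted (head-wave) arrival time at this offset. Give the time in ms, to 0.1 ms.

156.8 ms

θ_c = arcsin(V₁/V₂) = arcsin(1210/2040) = 36.38°, cos θ_c = 0.8051.
Intercept time tᵢ = 2h cos θ_c / V₁ = 2·46.8·0.8051/1210 = 0.06228 s.
t = x/V₂ + tᵢ = 192.9/2040 + 0.06228 = 0.15684 s.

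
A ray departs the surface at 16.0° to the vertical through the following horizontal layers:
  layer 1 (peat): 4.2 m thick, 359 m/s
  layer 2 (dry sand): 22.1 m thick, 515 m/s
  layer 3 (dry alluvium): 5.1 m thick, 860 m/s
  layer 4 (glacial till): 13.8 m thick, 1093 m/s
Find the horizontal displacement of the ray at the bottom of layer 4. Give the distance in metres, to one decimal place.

Ray parameter p = sin 16.0° / 359 m/s = 7.6779e-04 s/m.
Layer 1: θ = 16.00°; offset = 4.2·tan 16.00° = 1.204 m.
Layer 2: sin θ = p·515 = 0.3954 → θ = 23.29°; offset = 22.1·tan 23.29° = 9.514 m.
Layer 3: sin θ = p·860 = 0.6603 → θ = 41.32°; offset = 5.1·tan 41.32° = 4.484 m.
Layer 4: sin θ = p·1093 = 0.8392 → θ = 57.06°; offset = 13.8·tan 57.06° = 21.295 m.
Total horizontal offset = 36.498 m.

36.5 m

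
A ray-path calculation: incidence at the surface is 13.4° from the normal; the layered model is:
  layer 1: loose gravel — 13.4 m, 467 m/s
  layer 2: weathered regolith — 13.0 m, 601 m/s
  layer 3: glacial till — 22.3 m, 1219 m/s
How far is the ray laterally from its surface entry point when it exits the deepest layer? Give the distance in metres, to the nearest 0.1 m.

Ray parameter p = sin 13.4° / 467 m/s = 4.9625e-04 s/m.
Layer 1: θ = 13.40°; offset = 13.4·tan 13.40° = 3.192 m.
Layer 2: sin θ = p·601 = 0.2982 → θ = 17.35°; offset = 13.0·tan 17.35° = 4.062 m.
Layer 3: sin θ = p·1219 = 0.6049 → θ = 37.22°; offset = 22.3·tan 37.22° = 16.941 m.
Σ offsets = 24.195 m.

24.2 m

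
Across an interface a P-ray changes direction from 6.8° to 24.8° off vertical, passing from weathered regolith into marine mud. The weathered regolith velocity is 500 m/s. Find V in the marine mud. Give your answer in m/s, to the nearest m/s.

Snell's law: sin 6.8°/V₁ = sin 24.8°/V₂.
V₂ = V₁·sin 24.8°/sin 6.8° = 500 × 3.5426 = 1771.28 m/s.

1771 m/s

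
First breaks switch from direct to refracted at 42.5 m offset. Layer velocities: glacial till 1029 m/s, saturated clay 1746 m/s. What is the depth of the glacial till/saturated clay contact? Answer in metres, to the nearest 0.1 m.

10.8 m

x_cross = 2h·√((V₂+V₁)/(V₂−V₁)) → h = x_cross / (2·√((V₂+V₁)/(V₂−V₁))).
√((V₂+V₁)/(V₂−V₁)) = √((1746+1029)/(1746−1029)) = 1.9673.
h = 42.5 / (2·1.9673) = 10.80 m.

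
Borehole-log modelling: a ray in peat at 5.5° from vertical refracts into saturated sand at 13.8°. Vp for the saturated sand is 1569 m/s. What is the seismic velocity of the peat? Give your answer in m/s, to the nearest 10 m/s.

630 m/s

sin 5.5° = 0.0958; sin 13.8° = 0.2385.
V₁ = V₂·(sin θ₁/sin θ₂) = 1569·(0.0958/0.2385) = 630.44 m/s.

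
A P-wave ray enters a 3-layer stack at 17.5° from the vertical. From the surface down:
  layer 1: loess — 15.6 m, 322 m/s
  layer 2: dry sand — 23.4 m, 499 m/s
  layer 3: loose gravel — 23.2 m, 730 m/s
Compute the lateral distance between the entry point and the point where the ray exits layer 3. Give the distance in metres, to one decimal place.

38.9 m

Apply Snell's law at each interface; in layer i the horizontal offset is hᵢ·tan θᵢ.
Layer 1: θ = 17.50°; offset = 15.6·tan 17.50° = 4.919 m.
Layer 2: sin θ = 499·sin 17.5°/322 = 0.4660, θ = 27.77°; offset = 23.4·tan 27.77° = 12.324 m.
Layer 3: sin θ = 730·sin 17.5°/322 = 0.6817, θ = 42.98°; offset = 23.2·tan 42.98° = 21.618 m.
Σ offsets = 38.861 m.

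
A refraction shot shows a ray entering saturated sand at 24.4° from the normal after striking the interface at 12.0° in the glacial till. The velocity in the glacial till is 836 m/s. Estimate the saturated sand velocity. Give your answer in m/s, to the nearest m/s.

sin 12.0° = 0.2079; sin 24.4° = 0.4131.
V₂ = V₁·(sin θ₂/sin θ₁) = 836·(0.4131/0.2079) = 1661.07 m/s.

1661 m/s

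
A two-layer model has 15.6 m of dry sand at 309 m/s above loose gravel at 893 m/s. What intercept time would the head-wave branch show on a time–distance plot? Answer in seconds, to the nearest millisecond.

0.095 s

tᵢ = 2h·√(V₂²−V₁²)/(V₁V₂).
√(V₂²−V₁²) = √(893²−309²) = 837.8 m/s.
tᵢ = 2·15.6·837.8/(309·893) = 0.09473 s.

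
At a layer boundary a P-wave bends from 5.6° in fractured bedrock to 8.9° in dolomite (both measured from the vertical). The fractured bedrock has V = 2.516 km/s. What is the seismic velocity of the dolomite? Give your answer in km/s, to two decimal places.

3.99 km/s

Snell's law: sin 5.6°/V₁ = sin 8.9°/V₂.
V₂ = V₁·sin 8.9°/sin 5.6° = 2.516 × 1.5854 = 3.99 km/s.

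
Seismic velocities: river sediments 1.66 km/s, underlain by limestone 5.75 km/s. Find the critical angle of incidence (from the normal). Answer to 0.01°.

At critical incidence the refracted ray runs along the interface (θ₂ = 90°), so sin θ_c = V₁/V₂.
θ_c = arcsin(1.66/5.75) = arcsin 0.2887 = 16.78°.

16.78°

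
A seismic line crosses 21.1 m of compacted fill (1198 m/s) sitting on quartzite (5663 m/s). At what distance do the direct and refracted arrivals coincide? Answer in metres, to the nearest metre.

θ_c = arcsin(1198/5663) = 12.21°, so cos θ_c = 0.9774 and tᵢ = 2h cos θ_c/V₁ = 0.0344 s.
At crossover x/V₁ = x/V₂ + tᵢ ⇒ x = tᵢ/(1/V₁ − 1/V₂) = 0.03443/(8.3472e-04 − 1.7658e-04) = 52.31 m.

52 m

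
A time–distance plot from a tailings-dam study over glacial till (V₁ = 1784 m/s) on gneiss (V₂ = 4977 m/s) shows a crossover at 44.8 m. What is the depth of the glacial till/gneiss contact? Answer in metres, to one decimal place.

x_cross = 2h·√((V₂+V₁)/(V₂−V₁)) → h = x_cross / (2·√((V₂+V₁)/(V₂−V₁))).
√((V₂+V₁)/(V₂−V₁)) = √((4977+1784)/(4977−1784)) = 1.4551.
h = 44.8 / (2·1.4551) = 15.39 m.

15.4 m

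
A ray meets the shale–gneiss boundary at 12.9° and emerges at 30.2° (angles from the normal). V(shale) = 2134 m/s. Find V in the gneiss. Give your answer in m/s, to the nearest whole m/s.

4808 m/s

sin 12.9° = 0.2233; sin 30.2° = 0.5030.
V₂ = V₁·(sin θ₂/sin θ₁) = 2134·(0.5030/0.2233) = 4808.26 m/s.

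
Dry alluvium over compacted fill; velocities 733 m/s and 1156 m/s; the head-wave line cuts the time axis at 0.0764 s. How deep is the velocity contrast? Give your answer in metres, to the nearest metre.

36 m

θ_c = arcsin(733/1156) = 39.35°; cos θ_c = 0.7733.
tᵢ = 2h cos θ_c/V₁ ⇒ h = tᵢ·V₁/(2 cos θ_c) = 0.0764·733/(2·0.7733) = 36.21 m.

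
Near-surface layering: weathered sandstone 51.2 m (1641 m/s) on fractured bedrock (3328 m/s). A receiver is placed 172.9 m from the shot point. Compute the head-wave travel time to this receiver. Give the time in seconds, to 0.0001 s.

0.1062 s

t = x/V₂ + 2h·√(V₂²−V₁²)/(V₁V₂).
√(V₂²−V₁²) = √(3328²−1641²) = 2895.3 m/s; delay term = 2·51.2·2895.3/(1641·3328) = 0.05429 s.
t = 172.9/3328 + 0.05429 = 0.10624 s.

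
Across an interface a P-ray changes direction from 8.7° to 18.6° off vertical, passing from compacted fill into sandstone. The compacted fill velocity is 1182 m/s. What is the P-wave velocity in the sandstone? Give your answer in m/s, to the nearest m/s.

sin 8.7° = 0.1513; sin 18.6° = 0.3190.
V₂ = V₁·(sin θ₂/sin θ₁) = 1182·(0.3190/0.1513) = 2492.45 m/s.

2492 m/s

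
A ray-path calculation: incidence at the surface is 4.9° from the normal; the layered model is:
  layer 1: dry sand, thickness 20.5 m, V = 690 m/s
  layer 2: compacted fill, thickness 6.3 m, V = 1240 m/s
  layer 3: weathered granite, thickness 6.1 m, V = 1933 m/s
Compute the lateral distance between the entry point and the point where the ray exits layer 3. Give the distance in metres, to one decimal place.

4.2 m

Apply Snell's law at each interface; in layer i the horizontal offset is hᵢ·tan θᵢ.
Layer 1: θ = 4.90°; offset = 20.5·tan 4.90° = 1.757 m.
Layer 2: sin θ = 1240·sin 4.9°/690 = 0.1535, θ = 8.83°; offset = 6.3·tan 8.83° = 0.979 m.
Layer 3: sin θ = 1933·sin 4.9°/690 = 0.2393, θ = 13.84°; offset = 6.1·tan 13.84° = 1.503 m.
Σ offsets = 4.239 m.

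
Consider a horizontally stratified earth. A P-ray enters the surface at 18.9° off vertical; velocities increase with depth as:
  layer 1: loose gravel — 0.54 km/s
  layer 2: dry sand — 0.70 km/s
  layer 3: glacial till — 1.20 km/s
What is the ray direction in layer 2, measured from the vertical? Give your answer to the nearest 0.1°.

24.8°

Snell's law across each interface conserves sin θ / V, so sin θ_2 = V_2·sin θ₁/V₁.
sin θ_2 = 0.70 × sin 18.9° / 0.54 = 0.4199.
θ_2 = 24.83° from the vertical.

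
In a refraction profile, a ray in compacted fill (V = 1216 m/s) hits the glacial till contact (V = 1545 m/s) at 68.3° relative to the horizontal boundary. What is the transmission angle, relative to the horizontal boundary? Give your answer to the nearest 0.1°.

62.0°

Convert to the normal: θ₁ = 90° − 68.3° = 21.7°.
sin θ₁/V₁ = sin θ₂/V₂ ⇒ sin θ₂ = 1545·sin 21.7°/1216 = 1545·0.3697/1216 = 0.4698.
θ₂ = arcsin 0.4698 = 28.02° from the normal.
From the interface: 90° − 28.02° = 61.98°.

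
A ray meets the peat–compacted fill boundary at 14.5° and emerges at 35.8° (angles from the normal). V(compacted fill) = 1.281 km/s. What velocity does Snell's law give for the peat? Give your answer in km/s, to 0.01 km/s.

sin 14.5° = 0.2504; sin 35.8° = 0.5850.
V₁ = V₂·(sin θ₁/sin θ₂) = 1.281·(0.2504/0.5850) = 0.55 km/s.

0.55 km/s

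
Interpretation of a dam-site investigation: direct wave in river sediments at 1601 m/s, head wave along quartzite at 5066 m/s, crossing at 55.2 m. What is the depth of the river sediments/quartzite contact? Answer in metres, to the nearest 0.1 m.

19.9 m

x_cross = 2h·√((V₂+V₁)/(V₂−V₁)) → h = x_cross / (2·√((V₂+V₁)/(V₂−V₁))).
√((V₂+V₁)/(V₂−V₁)) = √((5066+1601)/(5066−1601)) = 1.3871.
h = 55.2 / (2·1.3871) = 19.90 m.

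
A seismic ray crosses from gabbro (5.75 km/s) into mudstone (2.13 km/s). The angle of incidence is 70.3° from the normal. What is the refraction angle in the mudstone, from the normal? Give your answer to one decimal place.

Snell's law: sin θ₂ = (V₂/V₁)·sin θ₁ = (2.13/5.75)·sin 70.3° = 0.3488.
θ₂ = arcsin 0.3488 = 20.41° from the normal.

20.4°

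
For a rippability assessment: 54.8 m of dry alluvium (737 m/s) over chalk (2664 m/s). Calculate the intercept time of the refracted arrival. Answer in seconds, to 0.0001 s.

tᵢ = 2h·√(V₂²−V₁²)/(V₁V₂).
√(V₂²−V₁²) = √(2664²−737²) = 2560.0 m/s.
tᵢ = 2·54.8·2560.0/(737·2664) = 0.14291 s.

0.1429 s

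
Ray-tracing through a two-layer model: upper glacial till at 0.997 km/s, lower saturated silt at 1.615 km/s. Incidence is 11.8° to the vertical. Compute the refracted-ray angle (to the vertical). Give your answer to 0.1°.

Snell's law: sin θ₂ = (V₂/V₁)·sin θ₁ = (1.615/0.997)·sin 11.8° = 0.3313.
θ₂ = arcsin 0.3313 = 19.34° from the normal.

19.3°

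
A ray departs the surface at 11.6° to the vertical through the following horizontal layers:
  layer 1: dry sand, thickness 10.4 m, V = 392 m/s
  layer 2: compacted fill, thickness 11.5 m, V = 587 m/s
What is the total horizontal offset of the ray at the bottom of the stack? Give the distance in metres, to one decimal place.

p = sin θ₁/V₁ = sin 11.6°/392 = 5.1295e-04 s/m is conserved through the stack.
Layer 1: θ = 11.60°; offset = 10.4·tan 11.60° = 2.135 m.
Layer 2: sin θ = p·587 = 0.3011 → θ = 17.52°; offset = 11.5·tan 17.52° = 3.631 m.
Summing the layer offsets gives 5.766 m.

5.8 m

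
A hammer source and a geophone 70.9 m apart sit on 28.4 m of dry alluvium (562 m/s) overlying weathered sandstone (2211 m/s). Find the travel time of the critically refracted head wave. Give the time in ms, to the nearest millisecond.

t = x/V₂ + 2h·√(V₂²−V₁²)/(V₁V₂).
√(V₂²−V₁²) = √(2211²−562²) = 2138.4 m/s; delay term = 2·28.4·2138.4/(562·2211) = 0.09775 s.
t = 70.9/2211 + 0.09775 = 0.12982 s.

130 ms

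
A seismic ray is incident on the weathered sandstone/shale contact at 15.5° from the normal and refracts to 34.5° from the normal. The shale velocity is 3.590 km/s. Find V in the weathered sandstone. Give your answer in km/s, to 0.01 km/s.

1.69 km/s

sin 15.5° = 0.2672; sin 34.5° = 0.5664.
V₁ = V₂·(sin θ₁/sin θ₂) = 3.590·(0.2672/0.5664) = 1.69 km/s.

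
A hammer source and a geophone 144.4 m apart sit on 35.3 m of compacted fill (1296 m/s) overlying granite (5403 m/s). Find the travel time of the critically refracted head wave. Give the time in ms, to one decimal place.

79.6 ms

θ_c = arcsin(V₁/V₂) = arcsin(1296/5403) = 13.88°, cos θ_c = 0.9708.
Intercept time tᵢ = 2h cos θ_c / V₁ = 2·35.3·0.9708/1296 = 0.05288 s.
t = x/V₂ + tᵢ = 144.4/5403 + 0.05288 = 0.07961 s.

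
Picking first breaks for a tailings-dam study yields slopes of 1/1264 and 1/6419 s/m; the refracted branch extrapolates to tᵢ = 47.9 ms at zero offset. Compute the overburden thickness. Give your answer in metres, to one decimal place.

30.9 m

h = tᵢ·V₁·V₂ / (2·√(V₂²−V₁²)).
√(V₂²−V₁²) = √(6419² − 1264²) = 6293.3 m/s.
h = 0.0479 s × 1264 × 6419 / (2 × 6293.3) = 30.88 m.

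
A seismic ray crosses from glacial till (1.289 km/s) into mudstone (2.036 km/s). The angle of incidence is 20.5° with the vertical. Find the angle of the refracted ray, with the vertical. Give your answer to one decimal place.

33.6°

sin θ₁/V₁ = sin θ₂/V₂ ⇒ sin θ₂ = 2.036·sin 20.5°/1.289 = 2.036·0.3502/1.289 = 0.5532.
θ₂ = arcsin 0.5532 = 33.58° from the normal.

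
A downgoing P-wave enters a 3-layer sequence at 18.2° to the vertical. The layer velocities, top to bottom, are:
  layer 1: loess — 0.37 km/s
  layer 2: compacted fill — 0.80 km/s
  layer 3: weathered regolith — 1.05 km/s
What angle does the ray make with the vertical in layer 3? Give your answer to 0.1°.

Ray parameter p = sin 18.2° / 0.37 = 8.4415e-01 s/km.
sin θ_3 = p·V_3 = 8.4415e-01 × 1.05 = 0.8864.
θ_3 = 62.42° from the vertical.

62.4°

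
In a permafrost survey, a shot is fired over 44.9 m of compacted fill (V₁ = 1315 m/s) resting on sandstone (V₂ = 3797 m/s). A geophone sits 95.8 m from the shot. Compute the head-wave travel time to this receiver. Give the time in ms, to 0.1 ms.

89.3 ms

t = x/V₂ + 2h·√(V₂²−V₁²)/(V₁V₂).
√(V₂²−V₁²) = √(3797²−1315²) = 3562.0 m/s; delay term = 2·44.9·3562.0/(1315·3797) = 0.06406 s.
t = 95.8/3797 + 0.06406 = 0.08929 s.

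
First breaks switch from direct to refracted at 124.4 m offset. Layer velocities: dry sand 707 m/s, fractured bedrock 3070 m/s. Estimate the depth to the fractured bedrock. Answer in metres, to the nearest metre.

x_cross = 2h·√((V₂+V₁)/(V₂−V₁)) → h = x_cross / (2·√((V₂+V₁)/(V₂−V₁))).
√((V₂+V₁)/(V₂−V₁)) = √((3070+707)/(3070−707)) = 1.2643.
h = 124.4 / (2·1.2643) = 49.20 m.

49 m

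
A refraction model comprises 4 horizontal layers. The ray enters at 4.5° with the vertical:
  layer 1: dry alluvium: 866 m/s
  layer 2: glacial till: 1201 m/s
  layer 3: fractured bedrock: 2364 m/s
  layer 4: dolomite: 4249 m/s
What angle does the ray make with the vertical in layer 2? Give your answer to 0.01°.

Ray parameter p = sin 4.5° / 866 = 9.0599e-05 s/m.
sin θ_2 = p·V_2 = 9.0599e-05 × 1201 = 0.1088.
θ_2 = arcsin 0.1088 = 6.25°.

6.25°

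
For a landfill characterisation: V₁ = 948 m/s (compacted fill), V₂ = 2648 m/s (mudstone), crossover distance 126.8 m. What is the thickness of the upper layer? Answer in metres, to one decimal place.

43.6 m

x_cross = 2h·√((V₂+V₁)/(V₂−V₁)) → h = x_cross / (2·√((V₂+V₁)/(V₂−V₁))).
√((V₂+V₁)/(V₂−V₁)) = √((2648+948)/(2648−948)) = 1.4544.
h = 126.8 / (2·1.4544) = 43.59 m.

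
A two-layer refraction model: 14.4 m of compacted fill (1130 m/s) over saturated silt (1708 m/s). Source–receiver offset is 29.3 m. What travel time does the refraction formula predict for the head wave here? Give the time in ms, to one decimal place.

36.3 ms

t = x/V₂ + 2h·√(V₂²−V₁²)/(V₁V₂).
√(V₂²−V₁²) = √(1708²−1130²) = 1280.8 m/s; delay term = 2·14.4·1280.8/(1130·1708) = 0.01911 s.
t = 29.3/1708 + 0.01911 = 0.03627 s.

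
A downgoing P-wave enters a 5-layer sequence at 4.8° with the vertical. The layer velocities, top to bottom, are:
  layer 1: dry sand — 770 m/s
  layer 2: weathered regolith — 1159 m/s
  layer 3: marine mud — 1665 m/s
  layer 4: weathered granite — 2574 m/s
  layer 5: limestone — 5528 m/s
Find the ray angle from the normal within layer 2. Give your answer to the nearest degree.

7°

Ray parameter p = sin 4.8° / 770 = 1.0867e-04 s/m.
sin θ_2 = p·V_2 = 1.0867e-04 × 1159 = 0.1260.
θ_2 = 7.24° from the vertical.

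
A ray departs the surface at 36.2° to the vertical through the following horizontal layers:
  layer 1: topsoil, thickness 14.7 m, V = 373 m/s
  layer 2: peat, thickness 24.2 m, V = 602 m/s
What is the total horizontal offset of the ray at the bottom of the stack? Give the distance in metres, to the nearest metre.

Ray parameter p = sin 36.2° / 373 m/s = 1.5834e-03 s/m.
Layer 1: θ = 36.20°; offset = 14.7·tan 36.20° = 10.759 m.
Layer 2: sin θ = p·602 = 0.9532 → θ = 72.40°; offset = 24.2·tan 72.40° = 76.299 m.
Total horizontal offset = 87.057 m.

87 m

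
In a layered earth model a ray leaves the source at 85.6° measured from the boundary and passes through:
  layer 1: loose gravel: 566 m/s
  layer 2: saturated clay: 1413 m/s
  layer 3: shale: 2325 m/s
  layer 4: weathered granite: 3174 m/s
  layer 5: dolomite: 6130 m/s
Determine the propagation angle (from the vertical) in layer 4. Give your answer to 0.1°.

From the normal: θ₁ = 90° − 85.6° = 4.4°.
Ray parameter p = sin 4.4° / 566 = 1.3555e-04 s/m.
sin θ_4 = p·V_4 = 1.3555e-04 × 3174 = 0.4302.
θ_4 = 25.48° from the vertical.

25.5°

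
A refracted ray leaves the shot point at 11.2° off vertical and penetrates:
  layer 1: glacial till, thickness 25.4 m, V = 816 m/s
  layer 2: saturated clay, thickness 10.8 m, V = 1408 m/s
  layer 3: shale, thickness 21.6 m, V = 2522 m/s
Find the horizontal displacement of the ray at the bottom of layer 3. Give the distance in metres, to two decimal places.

p = sin θ₁/V₁ = sin 11.2°/816 = 2.3803e-04 s/m is conserved through the stack.
Layer 1: θ = 11.20°; offset = 25.4·tan 11.20° = 5.0293 m.
Layer 2: sin θ = p·1408 = 0.3351 → θ = 19.58°; offset = 10.8·tan 19.58° = 3.8418 m.
Layer 3: sin θ = p·2522 = 0.6003 → θ = 36.89°; offset = 21.6·tan 36.89° = 16.2134 m.
Σ offsets = 25.0845 m.

25.08 m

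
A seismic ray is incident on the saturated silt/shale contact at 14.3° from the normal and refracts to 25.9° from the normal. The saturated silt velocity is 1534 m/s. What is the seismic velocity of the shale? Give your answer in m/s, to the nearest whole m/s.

sin 14.3° = 0.2470; sin 25.9° = 0.4368.
V₂ = V₁·(sin θ₂/sin θ₁) = 1534·(0.4368/0.2470) = 2712.78 m/s.

2713 m/s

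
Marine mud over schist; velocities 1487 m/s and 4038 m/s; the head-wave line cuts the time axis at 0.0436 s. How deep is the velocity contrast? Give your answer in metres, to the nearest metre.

35 m

θ_c = arcsin(1487/4038) = 21.61°; cos θ_c = 0.9297.
tᵢ = 2h cos θ_c/V₁ ⇒ h = tᵢ·V₁/(2 cos θ_c) = 0.0436·1487/(2·0.9297) = 34.87 m.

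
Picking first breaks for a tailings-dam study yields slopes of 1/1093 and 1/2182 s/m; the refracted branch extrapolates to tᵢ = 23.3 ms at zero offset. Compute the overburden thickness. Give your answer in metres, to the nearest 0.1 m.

θ_c = arcsin(1093/2182) = 30.06°; cos θ_c = 0.8655.
tᵢ = 2h cos θ_c/V₁ ⇒ h = tᵢ·V₁/(2 cos θ_c) = 0.0233·1093/(2·0.8655) = 14.71 m.

14.7 m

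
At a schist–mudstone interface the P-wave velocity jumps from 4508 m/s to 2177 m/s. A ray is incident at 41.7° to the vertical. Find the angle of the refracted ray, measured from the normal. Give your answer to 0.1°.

18.7°

sin θ₁/V₁ = sin θ₂/V₂ ⇒ sin θ₂ = 2177·sin 41.7°/4508 = 2177·0.6652/4508 = 0.3213.
θ₂ = sin⁻¹(0.3213) = 18.74° (from vertical).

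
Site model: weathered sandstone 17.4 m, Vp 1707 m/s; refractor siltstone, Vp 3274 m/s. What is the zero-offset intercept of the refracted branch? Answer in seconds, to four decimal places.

tᵢ = 2h·√(V₂²−V₁²)/(V₁V₂).
√(V₂²−V₁²) = √(3274²−1707²) = 2793.8 m/s.
tᵢ = 2·17.4·2793.8/(1707·3274) = 0.01740 s.

0.0174 s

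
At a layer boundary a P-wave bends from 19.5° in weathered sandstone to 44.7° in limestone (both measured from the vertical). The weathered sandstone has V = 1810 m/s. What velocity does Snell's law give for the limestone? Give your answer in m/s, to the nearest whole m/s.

3814 m/s

Snell's law: sin 19.5°/V₁ = sin 44.7°/V₂.
V₂ = V₁·sin 44.7°/sin 19.5° = 1810 × 2.1072 = 3814.02 m/s.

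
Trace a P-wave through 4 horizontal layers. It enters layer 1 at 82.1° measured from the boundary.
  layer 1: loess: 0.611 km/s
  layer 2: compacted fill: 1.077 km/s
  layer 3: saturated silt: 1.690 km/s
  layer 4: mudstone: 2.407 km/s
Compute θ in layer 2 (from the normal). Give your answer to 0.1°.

From the normal: θ₁ = 90° − 82.1° = 7.9°.
Ray parameter p = sin 7.9° / 0.611 = 2.2495e-01 s/km.
sin θ_2 = p·V_2 = 2.2495e-01 × 1.077 = 0.2423.
θ_2 = arcsin 0.2423 = 14.02°.

14.0°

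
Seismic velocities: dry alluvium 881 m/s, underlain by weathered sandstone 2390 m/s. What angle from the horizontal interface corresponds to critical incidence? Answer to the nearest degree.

Critical incidence: sin θ_c = V₁/V₂ = 881/2390 = 0.3686.
θ_c = arcsin 0.3686 = 21.63°.
Measured from the interface: 90° − 21.63° = 68.37°.

68°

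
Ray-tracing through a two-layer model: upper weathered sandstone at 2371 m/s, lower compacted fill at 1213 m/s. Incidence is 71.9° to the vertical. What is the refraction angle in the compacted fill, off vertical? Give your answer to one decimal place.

sin θ₁/V₁ = sin θ₂/V₂ ⇒ sin θ₂ = 1213·sin 71.9°/2371 = 1213·0.9505/2371 = 0.4863.
θ₂ = arcsin 0.4863 = 29.10° from the normal.

29.1°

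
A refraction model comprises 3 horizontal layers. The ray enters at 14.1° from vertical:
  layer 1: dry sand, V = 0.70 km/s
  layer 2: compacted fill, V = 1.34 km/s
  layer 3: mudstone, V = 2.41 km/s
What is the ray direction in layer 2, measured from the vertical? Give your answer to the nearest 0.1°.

27.8°

Ray parameter p = sin 14.1° / 0.70 = 3.4802e-01 s/km.
sin θ_2 = p·V_2 = 3.4802e-01 × 1.34 = 0.4663.
θ_2 = arcsin 0.4663 = 27.80°.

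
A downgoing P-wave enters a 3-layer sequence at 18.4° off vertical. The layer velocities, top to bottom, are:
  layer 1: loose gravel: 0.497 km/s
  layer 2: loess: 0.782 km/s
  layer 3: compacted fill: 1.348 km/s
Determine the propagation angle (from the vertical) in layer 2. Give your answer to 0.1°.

Ray parameter p = sin 18.4° / 0.497 = 6.3511e-01 s/km.
sin θ_2 = p·V_2 = 6.3511e-01 × 0.782 = 0.4967.
θ_2 = arcsin 0.4967 = 29.78°.

29.8°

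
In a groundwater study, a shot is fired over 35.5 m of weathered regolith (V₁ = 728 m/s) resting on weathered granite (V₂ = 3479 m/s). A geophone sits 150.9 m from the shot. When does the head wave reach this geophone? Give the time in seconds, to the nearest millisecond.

θ_c = arcsin(V₁/V₂) = arcsin(728/3479) = 12.08°, cos θ_c = 0.9779.
Intercept time tᵢ = 2h cos θ_c / V₁ = 2·35.5·0.9779/728 = 0.09537 s.
t = x/V₂ + tᵢ = 150.9/3479 + 0.09537 = 0.13874 s.

0.139 s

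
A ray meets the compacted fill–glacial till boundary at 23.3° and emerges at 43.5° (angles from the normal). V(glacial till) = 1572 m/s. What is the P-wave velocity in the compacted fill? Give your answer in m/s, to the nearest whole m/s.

Snell's law: sin 23.3°/V₁ = sin 43.5°/V₂.
V₁ = V₂·sin 23.3°/sin 43.5° = 1572 × 0.5746 = 903.31 m/s.

903 m/s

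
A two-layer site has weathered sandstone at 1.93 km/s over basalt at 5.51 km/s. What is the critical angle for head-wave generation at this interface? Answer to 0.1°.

20.5°

Critical incidence: sin θ_c = V₁/V₂ = 1.93/5.51 = 0.3503.
θ_c = arcsin 0.3503 = 20.50°.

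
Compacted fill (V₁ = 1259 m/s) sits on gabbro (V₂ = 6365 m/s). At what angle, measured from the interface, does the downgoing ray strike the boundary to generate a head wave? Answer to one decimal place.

At critical incidence the refracted ray runs along the interface (θ₂ = 90°), so sin θ_c = V₁/V₂.
θ_c = arcsin(1259/6365) = arcsin 0.1978 = 11.41°.
Measured from the interface: 90° − 11.41° = 78.59°.

78.6°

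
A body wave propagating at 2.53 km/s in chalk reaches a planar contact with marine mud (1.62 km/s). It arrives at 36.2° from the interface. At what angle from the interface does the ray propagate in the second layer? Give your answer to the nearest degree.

59°

Angle from the normal: 90° − 36.2° = 53.8°.
Snell's law: sin θ₂ = (V₂/V₁)·sin θ₁ = (1.62/2.53)·sin 53.8° = 0.5167.
θ₂ = sin⁻¹(0.5167) = 31.11° (from vertical).
From the interface: 90° − 31.11° = 58.89°.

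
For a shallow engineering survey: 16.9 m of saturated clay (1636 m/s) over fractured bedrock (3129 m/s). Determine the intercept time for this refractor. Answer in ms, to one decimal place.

θ_c = arcsin(V₁/V₂) = arcsin(1636/3129) = 31.52°; cos θ_c = 0.8524.
tᵢ = 2h·cos θ_c / V₁ = 2·16.9·0.8524 / 1636 = 0.01761 s.

17.6 ms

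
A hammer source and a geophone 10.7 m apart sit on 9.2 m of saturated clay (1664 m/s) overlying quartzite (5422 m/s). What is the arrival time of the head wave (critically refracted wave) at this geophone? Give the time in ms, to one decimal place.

t = x/V₂ + 2h·√(V₂²−V₁²)/(V₁V₂).
√(V₂²−V₁²) = √(5422²−1664²) = 5160.3 m/s; delay term = 2·9.2·5160.3/(1664·5422) = 0.01052 s.
t = 10.7/5422 + 0.01052 = 0.01250 s.

12.5 ms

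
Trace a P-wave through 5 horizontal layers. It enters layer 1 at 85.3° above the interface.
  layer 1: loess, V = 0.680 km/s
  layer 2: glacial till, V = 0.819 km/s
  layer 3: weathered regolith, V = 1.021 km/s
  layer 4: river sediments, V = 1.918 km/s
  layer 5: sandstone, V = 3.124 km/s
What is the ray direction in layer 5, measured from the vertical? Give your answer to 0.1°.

22.1°

From the normal: θ₁ = 90° − 85.3° = 4.7°.
Snell's law across each interface conserves sin θ / V, so sin θ_5 = V_5·sin θ₁/V₁.
sin θ_5 = 3.124 × sin 4.7° / 0.680 = 0.3764.
θ_5 = 22.11° from the vertical.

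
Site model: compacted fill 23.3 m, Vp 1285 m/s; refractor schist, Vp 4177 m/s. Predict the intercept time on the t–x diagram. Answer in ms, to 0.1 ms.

34.5 ms

θ_c = arcsin(V₁/V₂) = arcsin(1285/4177) = 17.92°; cos θ_c = 0.9515.
tᵢ = 2h·cos θ_c / V₁ = 2·23.3·0.9515 / 1285 = 0.03451 s.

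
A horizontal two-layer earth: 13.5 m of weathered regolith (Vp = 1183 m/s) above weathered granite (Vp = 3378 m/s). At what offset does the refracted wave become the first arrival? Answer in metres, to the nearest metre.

39 m

θ_c = arcsin(1183/3378) = 20.50°, so cos θ_c = 0.9367 and tᵢ = 2h cos θ_c/V₁ = 0.0214 s.
At crossover x/V₁ = x/V₂ + tᵢ ⇒ x = tᵢ/(1/V₁ − 1/V₂) = 0.02138/(8.4531e-04 − 2.9603e-04) = 38.92 m.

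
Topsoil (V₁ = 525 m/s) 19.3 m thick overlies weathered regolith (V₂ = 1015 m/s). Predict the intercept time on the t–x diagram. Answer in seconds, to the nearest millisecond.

θ_c = arcsin(V₁/V₂) = arcsin(525/1015) = 31.15°; cos θ_c = 0.8558.
tᵢ = 2h·cos θ_c / V₁ = 2·19.3·0.8558 / 525 = 0.06292 s.

0.063 s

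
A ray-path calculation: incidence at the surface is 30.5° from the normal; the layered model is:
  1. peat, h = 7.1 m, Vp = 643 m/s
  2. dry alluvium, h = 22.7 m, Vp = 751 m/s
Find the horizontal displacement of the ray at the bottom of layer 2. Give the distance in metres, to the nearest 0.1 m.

Ray parameter p = sin 30.5° / 643 m/s = 7.8933e-04 s/m.
Layer 1: θ = 30.50°; offset = 7.1·tan 30.50° = 4.182 m.
Layer 2: sin θ = p·751 = 0.5928 → θ = 36.35°; offset = 22.7·tan 36.35° = 16.708 m.
Summing the layer offsets gives 20.891 m.

20.9 m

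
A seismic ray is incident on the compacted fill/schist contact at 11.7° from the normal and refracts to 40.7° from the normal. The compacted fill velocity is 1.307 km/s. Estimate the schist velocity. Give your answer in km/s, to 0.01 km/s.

Snell's law: sin 11.7°/V₁ = sin 40.7°/V₂.
V₂ = V₁·sin 40.7°/sin 11.7° = 1.307 × 3.2157 = 4.20 km/s.

4.20 km/s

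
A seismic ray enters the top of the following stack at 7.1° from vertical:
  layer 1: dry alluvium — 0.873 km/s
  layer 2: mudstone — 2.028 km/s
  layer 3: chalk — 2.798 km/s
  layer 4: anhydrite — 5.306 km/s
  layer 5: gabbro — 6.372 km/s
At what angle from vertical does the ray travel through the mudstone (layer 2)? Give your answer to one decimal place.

Ray parameter p = sin 7.1° / 0.873 = 1.4158e-01 s/km.
sin θ_2 = p·V_2 = 1.4158e-01 × 2.028 = 0.2871.
θ_2 = 16.69° from the vertical.

16.7°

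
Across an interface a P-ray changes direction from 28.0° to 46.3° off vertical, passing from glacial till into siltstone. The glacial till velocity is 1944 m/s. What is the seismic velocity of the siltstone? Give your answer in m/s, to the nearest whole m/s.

2994 m/s

Snell's law: sin 28.0°/V₁ = sin 46.3°/V₂.
V₂ = V₁·sin 46.3°/sin 28.0° = 1944 × 1.5400 = 2993.68 m/s.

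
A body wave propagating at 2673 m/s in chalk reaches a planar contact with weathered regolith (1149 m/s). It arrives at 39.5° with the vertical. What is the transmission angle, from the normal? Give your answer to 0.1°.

15.9°

Snell's law: sin θ₂ = (V₂/V₁)·sin θ₁ = (1149/2673)·sin 39.5° = 0.2734.
θ₂ = sin⁻¹(0.2734) = 15.87° (from vertical).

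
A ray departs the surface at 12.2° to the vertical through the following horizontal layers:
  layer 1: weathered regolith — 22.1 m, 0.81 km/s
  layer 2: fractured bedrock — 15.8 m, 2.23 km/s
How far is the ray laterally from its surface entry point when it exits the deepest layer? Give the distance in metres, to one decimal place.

Ray parameter p = sin 12.2° / 0.81 km/s = 2.6089e-01 s/km.
Layer 1: θ = 12.20°; offset = 22.1·tan 12.20° = 4.778 m.
Layer 2: sin θ = p·2.23 = 0.5818 → θ = 35.58°; offset = 15.8·tan 35.58° = 11.302 m.
Summing the layer offsets gives 16.080 m.

16.1 m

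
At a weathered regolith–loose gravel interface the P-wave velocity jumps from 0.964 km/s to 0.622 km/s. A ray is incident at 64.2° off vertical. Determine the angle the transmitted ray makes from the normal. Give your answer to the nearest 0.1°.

Snell's law: sin θ₂ = (V₂/V₁)·sin θ₁ = (0.622/0.964)·sin 64.2° = 0.5809.
θ₂ = arcsin 0.5809 = 35.51° from the normal.

35.5°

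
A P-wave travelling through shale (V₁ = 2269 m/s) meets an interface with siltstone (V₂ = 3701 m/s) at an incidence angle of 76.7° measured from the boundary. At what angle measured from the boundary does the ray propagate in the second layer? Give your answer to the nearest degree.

Convert to the normal: θ₁ = 90° − 76.7° = 13.3°.
Snell's law: sin θ₂ = (V₂/V₁)·sin θ₁ = (3701/2269)·sin 13.3° = 0.3752.
θ₂ = sin⁻¹(0.3752) = 22.04° (from vertical).
From the interface: 90° − 22.04° = 67.96°.

68°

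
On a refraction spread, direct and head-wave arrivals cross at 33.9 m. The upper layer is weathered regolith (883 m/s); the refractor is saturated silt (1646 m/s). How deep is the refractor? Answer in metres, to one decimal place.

9.3 m

x_cross = 2h·√((V₂+V₁)/(V₂−V₁)) → h = x_cross / (2·√((V₂+V₁)/(V₂−V₁))).
√((V₂+V₁)/(V₂−V₁)) = √((1646+883)/(1646−883)) = 1.8206.
h = 33.9 / (2·1.8206) = 9.31 m.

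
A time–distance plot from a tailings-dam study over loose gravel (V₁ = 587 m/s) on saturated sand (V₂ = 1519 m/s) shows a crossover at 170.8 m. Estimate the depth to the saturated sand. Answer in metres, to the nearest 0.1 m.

h = (x_cross/2)·√((V₂−V₁)/(V₂+V₁)).
(V₂−V₁)/(V₂+V₁) = (1519−587)/(1519+587) = 0.4425; √ = 0.6652.
h = (170.8/2)·0.6652 = 56.81 m.

56.8 m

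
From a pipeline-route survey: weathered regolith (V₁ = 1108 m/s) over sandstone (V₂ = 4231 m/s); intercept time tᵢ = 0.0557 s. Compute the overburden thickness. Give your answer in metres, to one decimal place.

θ_c = arcsin(1108/4231) = 15.18°; cos θ_c = 0.9651.
tᵢ = 2h cos θ_c/V₁ ⇒ h = tᵢ·V₁/(2 cos θ_c) = 0.0557·1108/(2·0.9651) = 31.97 m.

32.0 m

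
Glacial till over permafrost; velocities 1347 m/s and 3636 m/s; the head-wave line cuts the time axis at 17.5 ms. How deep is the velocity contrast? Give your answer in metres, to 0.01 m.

h = tᵢ·V₁·V₂ / (2·√(V₂²−V₁²)).
√(V₂²−V₁²) = √(3636² − 1347²) = 3377.3 m/s.
h = 0.0175 s × 1347 × 3636 / (2 × 3377.3) = 12.69 m.

12.69 m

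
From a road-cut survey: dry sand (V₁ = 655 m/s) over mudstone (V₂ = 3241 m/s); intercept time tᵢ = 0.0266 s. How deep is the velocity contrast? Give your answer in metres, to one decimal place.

8.9 m

h = tᵢ·V₁·V₂ / (2·√(V₂²−V₁²)).
√(V₂²−V₁²) = √(3241² − 655²) = 3174.1 m/s.
h = 0.0266 s × 655 × 3241 / (2 × 3174.1) = 8.90 m.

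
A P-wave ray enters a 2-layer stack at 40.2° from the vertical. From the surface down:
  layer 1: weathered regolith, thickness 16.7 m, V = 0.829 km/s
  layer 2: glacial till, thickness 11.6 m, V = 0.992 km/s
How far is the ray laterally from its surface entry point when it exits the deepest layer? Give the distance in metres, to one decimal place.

28.2 m

Apply Snell's law at each interface; in layer i the horizontal offset is hᵢ·tan θᵢ.
Layer 1: θ = 40.20°; offset = 16.7·tan 40.20° = 14.113 m.
Layer 2: sin θ = 0.992·sin 40.2°/0.829 = 0.7724, θ = 50.57°; offset = 11.6·tan 50.57° = 14.106 m.
Total horizontal offset = 28.218 m.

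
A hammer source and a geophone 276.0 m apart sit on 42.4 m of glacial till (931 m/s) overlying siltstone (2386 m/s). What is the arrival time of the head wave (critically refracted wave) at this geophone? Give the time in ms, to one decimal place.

t = x/V₂ + 2h·√(V₂²−V₁²)/(V₁V₂).
√(V₂²−V₁²) = √(2386²−931²) = 2196.9 m/s; delay term = 2·42.4·2196.9/(931·2386) = 0.08386 s.
t = 276.0/2386 + 0.08386 = 0.19954 s.

199.5 ms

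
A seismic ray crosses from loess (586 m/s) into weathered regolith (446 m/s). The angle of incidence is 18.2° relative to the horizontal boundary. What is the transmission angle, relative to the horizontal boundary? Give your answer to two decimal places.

Angle from the normal: 90° − 18.2° = 71.8°.
Snell's law: sin θ₂ = (V₂/V₁)·sin θ₁ = (446/586)·sin 71.8° = 0.7230.
θ₂ = arcsin 0.7230 = 46.30° from the normal.
From the interface: 90° − 46.30° = 43.70°.

43.70°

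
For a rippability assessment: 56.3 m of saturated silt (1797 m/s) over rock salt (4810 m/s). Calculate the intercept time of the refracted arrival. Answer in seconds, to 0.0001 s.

0.0581 s

θ_c = arcsin(V₁/V₂) = arcsin(1797/4810) = 21.94°; cos θ_c = 0.9276.
tᵢ = 2h·cos θ_c / V₁ = 2·56.3·0.9276 / 1797 = 0.05812 s.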